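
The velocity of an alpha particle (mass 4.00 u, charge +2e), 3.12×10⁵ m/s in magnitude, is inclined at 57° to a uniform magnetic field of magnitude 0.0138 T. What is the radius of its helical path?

v⊥ = v sinθ = 3.12×10⁵·sin57° ≈ 2.617×10⁵ m/s.
r = m v⊥/(|q|B) = (6.644×10⁻²⁷)(2.617×10⁵)/((3.204×10⁻¹⁹)(0.0138)) ≈ 0.393 m.

r ≈ 0.393 m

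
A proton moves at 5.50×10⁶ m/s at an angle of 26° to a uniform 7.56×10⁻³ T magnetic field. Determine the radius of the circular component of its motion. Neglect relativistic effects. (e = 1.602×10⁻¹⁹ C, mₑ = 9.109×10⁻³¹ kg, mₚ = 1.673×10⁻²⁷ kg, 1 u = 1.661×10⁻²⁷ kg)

v⊥ = v sinθ = 5.50×10⁶·sin26° ≈ 2.411×10⁶ m/s.
r = m v⊥/(|q|B) = (1.673×10⁻²⁷)(2.411×10⁶)/((1.602×10⁻¹⁹)(7.56×10⁻³)) ≈ 3.33 m.

r ≈ 3.33 m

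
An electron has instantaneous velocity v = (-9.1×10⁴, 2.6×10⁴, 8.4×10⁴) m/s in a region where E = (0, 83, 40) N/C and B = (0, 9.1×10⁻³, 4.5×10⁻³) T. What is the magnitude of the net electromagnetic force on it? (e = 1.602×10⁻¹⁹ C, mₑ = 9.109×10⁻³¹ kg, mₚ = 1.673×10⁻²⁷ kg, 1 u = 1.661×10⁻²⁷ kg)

|F| ≈ 1.81×10⁻¹⁶ N

v×B = (-647, 409, -828) N/C.
E + v×B = (-647, 492, -788) N/C.
F = q(E + v×B) = (−1.602×10⁻¹⁹ C)·(-647, 492, -788) = (1.04×10⁻¹⁶, -7.89×10⁻¹⁷, 1.26×10⁻¹⁶) N.
|F| = 1.81×10⁻¹⁶ N.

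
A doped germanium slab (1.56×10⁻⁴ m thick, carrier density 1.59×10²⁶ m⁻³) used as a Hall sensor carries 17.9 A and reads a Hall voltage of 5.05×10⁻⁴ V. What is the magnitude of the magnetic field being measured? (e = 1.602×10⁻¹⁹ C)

From V_H = IB/(n e t), B = V_H n e t / I.
B = (5.05×10⁻⁴)(1.59×10²⁶)(1.602×10⁻¹⁹)(1.56×10⁻⁴)/17.9 ≈ 0.112 T.

B ≈ 0.112 T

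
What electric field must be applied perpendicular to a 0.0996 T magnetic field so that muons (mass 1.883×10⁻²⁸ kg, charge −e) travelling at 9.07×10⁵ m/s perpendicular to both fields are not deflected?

E = 9.03×10⁴ V/m

For straight-line motion qE = qvB, so E = vB.
E = 9.07×10⁵ × 0.0996 = 9.03×10⁴ V/m.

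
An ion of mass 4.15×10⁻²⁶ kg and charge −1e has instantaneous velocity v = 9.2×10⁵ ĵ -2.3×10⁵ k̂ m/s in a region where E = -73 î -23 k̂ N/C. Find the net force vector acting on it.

Only an electric field acts, so F = qE = (−1.602×10⁻¹⁹ C)·(-73.0, 0, -23.0) = (1.17×10⁻¹⁷, 0, 3.68×10⁻¹⁸) N.

F ≈ (1.17×10⁻¹⁷, 0, 3.68×10⁻¹⁸) N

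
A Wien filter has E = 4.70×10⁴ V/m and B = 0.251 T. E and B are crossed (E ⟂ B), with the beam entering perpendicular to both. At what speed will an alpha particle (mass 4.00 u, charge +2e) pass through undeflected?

For undeflected motion the electric and magnetic forces balance: qE = qvB.
v = E/B = 4.70×10⁴/0.251 = 1.87×10⁵ m/s.
The result is independent of the particle's charge and mass.

v = 1.87×10⁵ m/s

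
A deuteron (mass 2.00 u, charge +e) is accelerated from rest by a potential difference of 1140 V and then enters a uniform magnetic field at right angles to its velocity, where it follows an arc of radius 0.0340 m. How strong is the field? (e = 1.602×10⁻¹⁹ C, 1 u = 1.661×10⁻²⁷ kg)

B ≈ 0.202 T

v = √(2|q|V/m) = √(2·1.602×10⁻¹⁹·1140/3.322×10⁻²⁷) ≈ 3.316×10⁵ m/s.
B = mv/(|q|r) = (3.322×10⁻²⁷)(3.316×10⁵)/((1.602×10⁻¹⁹)(0.0340)) ≈ 0.202 T.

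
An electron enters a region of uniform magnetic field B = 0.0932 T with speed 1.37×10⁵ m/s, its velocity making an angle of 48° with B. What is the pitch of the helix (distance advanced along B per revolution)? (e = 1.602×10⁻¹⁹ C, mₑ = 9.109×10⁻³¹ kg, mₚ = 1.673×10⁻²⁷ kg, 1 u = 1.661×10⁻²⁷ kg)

p ≈ 3.51×10⁻⁵ m

v∥ = v cosθ = 1.37×10⁵·cos48° ≈ 9.167×10⁴ m/s.
T = 2πm/(|q|B) = 2π(9.109×10⁻³¹)/((1.602×10⁻¹⁹)(0.0932)) ≈ 3.833×10⁻¹⁰ s.
pitch = v∥ T = (9.167×10⁴)(3.833×10⁻¹⁰) ≈ 3.51×10⁻⁵ m.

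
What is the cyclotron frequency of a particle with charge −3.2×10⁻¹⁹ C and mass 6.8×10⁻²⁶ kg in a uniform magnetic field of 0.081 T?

f = |q|B/(2πm).
f = (3.2×10⁻¹⁹)(0.081)/(2π·6.8×10⁻²⁶) ≈ 6.1×10⁴ Hz.

f ≈ 6.1×10⁴ Hz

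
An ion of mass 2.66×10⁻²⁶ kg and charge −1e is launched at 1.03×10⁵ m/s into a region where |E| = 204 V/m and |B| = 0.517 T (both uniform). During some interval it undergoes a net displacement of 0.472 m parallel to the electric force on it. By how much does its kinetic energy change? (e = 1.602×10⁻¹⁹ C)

ΔKE ≈ 1.54×10⁻¹⁷ J

The magnetic force is always ⟂ v and does no work; only the electric force changes KE.
ΔKE = F_E · d = |q|E d = (1.602×10⁻¹⁹)(204)(0.472) ≈ 1.54×10⁻¹⁷ J.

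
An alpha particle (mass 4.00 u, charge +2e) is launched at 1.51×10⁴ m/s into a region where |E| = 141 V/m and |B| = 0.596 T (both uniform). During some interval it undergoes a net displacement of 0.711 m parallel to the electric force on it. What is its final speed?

v_f ≈ 9.95×10⁴ m/s

B does no work; ΔKE = |q|E d.
½mv_f² = ½mv₀² + |q|Ed = ½(6.644×10⁻²⁷)(1.51×10⁴)² + (3.204×10⁻¹⁹)(141)(0.711) ≈ 7.574×10⁻¹⁹ J + 3.212×10⁻¹⁷ J ≈ 3.288×10⁻¹⁷ J.
v_f = √(2·3.288×10⁻¹⁷/6.644×10⁻²⁷) ≈ 9.95×10⁴ m/s.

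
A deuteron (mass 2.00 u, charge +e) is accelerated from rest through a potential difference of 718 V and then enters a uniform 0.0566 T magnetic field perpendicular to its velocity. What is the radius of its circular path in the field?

Acceleration: |q|V = ½mv² ⇒ v = √(2|q|V/m) = √(2·1.602×10⁻¹⁹·718/3.322×10⁻²⁷) ≈ 2.632×10⁵ m/s.
In the field: r = mv/(|q|B) = (3.322×10⁻²⁷)(2.632×10⁵)/((1.602×10⁻¹⁹)(0.0566)) ≈ 0.0964 m.

r ≈ 0.0964 m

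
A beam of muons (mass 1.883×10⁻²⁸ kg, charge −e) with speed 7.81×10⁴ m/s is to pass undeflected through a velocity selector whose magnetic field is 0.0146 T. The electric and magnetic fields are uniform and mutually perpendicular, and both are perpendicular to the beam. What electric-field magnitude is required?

For straight-line motion qE = qvB, so E = vB.
E = 7.81×10⁴ × 0.0146 = 1140 V/m.

E = 1140 V/m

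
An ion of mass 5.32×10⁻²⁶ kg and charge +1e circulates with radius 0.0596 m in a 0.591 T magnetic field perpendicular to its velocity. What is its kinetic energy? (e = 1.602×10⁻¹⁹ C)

v = |q|Br/m, then KE = ½mv² = (qBr)²/(2m).
v = (1.602×10⁻¹⁹)(0.591)(0.0596)/5.32×10⁻²⁶ ≈ 1.061×10⁵ m/s.
KE = ½(5.32×10⁻²⁶)(1.061×10⁵)² ≈ 2.99×10⁻¹⁶ J.

KE ≈ 2.99×10⁻¹⁶ J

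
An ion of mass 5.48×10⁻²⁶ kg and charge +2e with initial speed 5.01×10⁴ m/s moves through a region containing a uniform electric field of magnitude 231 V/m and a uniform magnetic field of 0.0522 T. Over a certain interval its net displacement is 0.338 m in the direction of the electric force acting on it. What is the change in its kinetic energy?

The magnetic force is always ⟂ v and does no work; only the electric force changes KE.
ΔKE = F_E · d = |q|E d = (3.204×10⁻¹⁹)(231)(0.338) ≈ 2.50×10⁻¹⁷ J.

ΔKE ≈ 2.50×10⁻¹⁷ J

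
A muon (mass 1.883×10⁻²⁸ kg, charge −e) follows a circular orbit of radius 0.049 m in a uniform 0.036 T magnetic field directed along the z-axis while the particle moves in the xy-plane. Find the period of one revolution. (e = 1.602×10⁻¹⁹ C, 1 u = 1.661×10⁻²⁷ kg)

The cyclotron period depends only on m, q, B: T = 2πm/(|q|B).
T = 2π(1.883×10⁻²⁸)/((1.602×10⁻¹⁹)(0.036)) ≈ 2.1×10⁻⁷ s.

T ≈ 2.1×10⁻⁷ s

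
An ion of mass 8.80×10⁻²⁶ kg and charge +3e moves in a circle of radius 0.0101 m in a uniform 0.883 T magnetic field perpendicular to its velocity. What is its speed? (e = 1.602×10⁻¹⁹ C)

v ≈ 4.87×10⁴ m/s

From |q|vB = mv²/r, v = |q|Br/m.
v = (4.806×10⁻¹⁹)(0.883)(0.0101)/8.80×10⁻²⁶ ≈ 4.87×10⁴ m/s.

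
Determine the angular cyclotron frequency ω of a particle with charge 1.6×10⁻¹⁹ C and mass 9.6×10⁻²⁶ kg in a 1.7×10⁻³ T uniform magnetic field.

ω = |q|B/m.
ω = (1.6×10⁻¹⁹)(1.7×10⁻³)/9.6×10⁻²⁶ ≈ 2800 rad/s.

ω ≈ 2800 rad/s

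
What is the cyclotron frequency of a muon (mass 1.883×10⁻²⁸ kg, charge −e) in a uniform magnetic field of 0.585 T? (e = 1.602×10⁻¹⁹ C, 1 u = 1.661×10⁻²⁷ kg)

f = |q|B/(2πm).
f = (1.602×10⁻¹⁹)(0.585)/(2π·1.883×10⁻²⁸) ≈ 7.92×10⁷ Hz.

f ≈ 7.92×10⁷ Hz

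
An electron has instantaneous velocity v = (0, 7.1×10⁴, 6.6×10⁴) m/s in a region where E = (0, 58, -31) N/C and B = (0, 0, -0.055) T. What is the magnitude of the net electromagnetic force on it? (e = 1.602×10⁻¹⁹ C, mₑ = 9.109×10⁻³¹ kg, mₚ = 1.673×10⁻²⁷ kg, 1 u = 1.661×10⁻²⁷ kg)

|F| ≈ 6.26×10⁻¹⁶ N

v×B = (-3900, 0, 0) N/C.
E + v×B = (-3900, 58.0, -31.0) N/C.
F = q(E + v×B) = (−1.602×10⁻¹⁹ C)·(-3900, 58.0, -31.0) = (6.26×10⁻¹⁶, -9.29×10⁻¹⁸, 4.97×10⁻¹⁸) N.
|F| = 6.26×10⁻¹⁶ N.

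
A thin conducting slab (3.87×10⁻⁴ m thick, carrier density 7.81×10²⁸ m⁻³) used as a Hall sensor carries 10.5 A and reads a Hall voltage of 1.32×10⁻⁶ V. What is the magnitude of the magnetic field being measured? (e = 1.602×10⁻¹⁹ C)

B ≈ 0.609 T

From V_H = IB/(n e t), B = V_H n e t / I.
B = (1.32×10⁻⁶)(7.81×10²⁸)(1.602×10⁻¹⁹)(3.87×10⁻⁴)/10.5 ≈ 0.609 T.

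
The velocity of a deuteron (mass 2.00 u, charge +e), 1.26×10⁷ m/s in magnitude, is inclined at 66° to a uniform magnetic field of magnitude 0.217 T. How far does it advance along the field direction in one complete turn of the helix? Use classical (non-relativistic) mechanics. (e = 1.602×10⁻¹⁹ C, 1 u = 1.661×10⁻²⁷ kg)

v∥ = v cosθ = 1.26×10⁷·cos66° ≈ 5.125×10⁶ m/s.
T = 2πm/(|q|B) = 2π(3.322×10⁻²⁷)/((1.602×10⁻¹⁹)(0.217)) ≈ 6.004×10⁻⁷ s.
pitch = v∥ T = (5.125×10⁶)(6.004×10⁻⁷) ≈ 3.08 m.

p ≈ 3.08 m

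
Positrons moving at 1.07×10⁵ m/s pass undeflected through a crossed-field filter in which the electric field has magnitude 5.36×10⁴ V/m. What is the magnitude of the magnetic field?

B = 0.501 T

Balance of forces in the selector: qE = qvB ⇒ B = E/v.
B = 5.36×10⁴/1.07×10⁵ = 0.501 T.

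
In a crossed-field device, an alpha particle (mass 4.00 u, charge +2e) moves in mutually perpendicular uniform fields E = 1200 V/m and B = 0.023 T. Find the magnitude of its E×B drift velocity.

v_d ≈ 5.2×10⁴ m/s

The steady drift has the magnetic force balancing the electric force, so v_d = E/B.
v_d = 1200/0.023 = 5.2×10⁴ m/s.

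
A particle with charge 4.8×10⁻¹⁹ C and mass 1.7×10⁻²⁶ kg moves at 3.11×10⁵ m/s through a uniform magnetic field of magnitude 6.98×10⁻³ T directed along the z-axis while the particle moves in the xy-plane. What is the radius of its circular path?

The magnetic force provides the centripetal force: |q|vB = mv²/r.
r = mv/(|q|B) = (1.7×10⁻²⁶)(3.11×10⁵)/((4.8×10⁻¹⁹)(6.98×10⁻³)) ≈ 1.58 m.

r ≈ 1.58 m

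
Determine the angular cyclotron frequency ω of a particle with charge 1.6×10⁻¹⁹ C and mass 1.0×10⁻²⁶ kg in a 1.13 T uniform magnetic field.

ω = |q|B/m.
ω = (1.6×10⁻¹⁹)(1.13)/1.0×10⁻²⁶ ≈ 1.81×10⁷ rad/s.

ω ≈ 1.81×10⁷ rad/s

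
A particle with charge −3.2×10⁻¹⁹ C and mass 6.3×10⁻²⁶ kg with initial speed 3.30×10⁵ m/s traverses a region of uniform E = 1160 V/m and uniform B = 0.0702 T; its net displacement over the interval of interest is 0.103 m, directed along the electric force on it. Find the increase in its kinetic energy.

The magnetic force is always ⟂ v and does no work; only the electric force changes KE.
ΔKE = F_E · d = |q|E d = (3.2×10⁻¹⁹)(1160)(0.103) ≈ 3.82×10⁻¹⁷ J.

ΔKE ≈ 3.82×10⁻¹⁷ J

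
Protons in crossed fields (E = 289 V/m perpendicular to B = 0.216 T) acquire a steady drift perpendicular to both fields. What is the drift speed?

The E×B drift speed is v_d = E/B.
v_d = 289/0.216 = 1340 m/s.

v_d ≈ 1340 m/s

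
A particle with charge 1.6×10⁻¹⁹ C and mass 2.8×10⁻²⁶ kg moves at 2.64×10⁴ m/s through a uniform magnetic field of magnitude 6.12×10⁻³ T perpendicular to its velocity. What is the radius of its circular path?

r ≈ 0.755 m

The magnetic force provides the centripetal force: |q|vB = mv²/r.
r = mv/(|q|B) = (2.8×10⁻²⁶)(2.64×10⁴)/((1.6×10⁻¹⁹)(6.12×10⁻³)) ≈ 0.755 m.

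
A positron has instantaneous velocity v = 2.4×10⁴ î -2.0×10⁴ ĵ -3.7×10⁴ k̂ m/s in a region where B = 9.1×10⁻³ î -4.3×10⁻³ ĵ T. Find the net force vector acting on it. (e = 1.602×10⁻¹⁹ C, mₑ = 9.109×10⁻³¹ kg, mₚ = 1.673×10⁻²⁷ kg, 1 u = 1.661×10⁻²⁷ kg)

F ≈ (-2.55×10⁻¹⁷, -5.39×10⁻¹⁷, 1.26×10⁻¹⁷) N

v×B = (-159, -337, 78.8) N/C.
F = q v×B = (1.602×10⁻¹⁹ C)·(-159, -337, 78.8) = (-2.55×10⁻¹⁷, -5.39×10⁻¹⁷, 1.26×10⁻¹⁷) N.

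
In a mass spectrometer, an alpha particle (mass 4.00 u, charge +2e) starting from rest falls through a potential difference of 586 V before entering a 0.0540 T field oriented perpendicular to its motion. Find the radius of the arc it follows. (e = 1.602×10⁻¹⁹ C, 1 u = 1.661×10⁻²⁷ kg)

r ≈ 0.0913 m

Acceleration: |q|V = ½mv² ⇒ v = √(2|q|V/m) = √(2·3.204×10⁻¹⁹·586/6.644×10⁻²⁷) ≈ 2.377×10⁵ m/s.
In the field: r = mv/(|q|B) = (6.644×10⁻²⁷)(2.377×10⁵)/((3.204×10⁻¹⁹)(0.0540)) ≈ 0.0913 m.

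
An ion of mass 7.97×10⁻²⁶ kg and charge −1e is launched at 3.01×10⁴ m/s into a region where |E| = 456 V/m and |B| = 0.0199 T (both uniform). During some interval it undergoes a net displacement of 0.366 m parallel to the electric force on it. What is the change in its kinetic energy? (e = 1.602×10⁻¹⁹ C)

ΔKE ≈ 2.67×10⁻¹⁷ J

The magnetic force is always ⟂ v and does no work; only the electric force changes KE.
ΔKE = F_E · d = |q|E d = (1.602×10⁻¹⁹)(456)(0.366) ≈ 2.67×10⁻¹⁷ J.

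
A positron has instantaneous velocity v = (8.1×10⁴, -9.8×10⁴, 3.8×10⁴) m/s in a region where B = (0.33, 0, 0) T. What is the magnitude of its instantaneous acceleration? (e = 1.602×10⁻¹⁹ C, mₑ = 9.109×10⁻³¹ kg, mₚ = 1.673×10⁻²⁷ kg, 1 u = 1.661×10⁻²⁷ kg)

|a| ≈ 6.10×10¹⁵ m/s²

v×B = (0, 1.25×10⁴, 3.23×10⁴) N/C.
F = q v×B = (1.602×10⁻¹⁹ C)·(0, 1.25×10⁴, 3.23×10⁴) = (0, 2.01×10⁻¹⁵, 5.18×10⁻¹⁵) N.
|a| = |F|/m = 5.557×10⁻¹⁵/9.109×10⁻³¹ ≈ 6.10×10¹⁵ m/s².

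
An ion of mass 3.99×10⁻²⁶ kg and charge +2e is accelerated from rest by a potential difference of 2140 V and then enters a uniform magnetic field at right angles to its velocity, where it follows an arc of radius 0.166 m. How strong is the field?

v = √(2|q|V/m) = √(2·3.204×10⁻¹⁹·2140/3.99×10⁻²⁶) ≈ 1.854×10⁵ m/s.
B = mv/(|q|r) = (3.99×10⁻²⁶)(1.854×10⁵)/((3.204×10⁻¹⁹)(0.166)) ≈ 0.139 T.

B ≈ 0.139 T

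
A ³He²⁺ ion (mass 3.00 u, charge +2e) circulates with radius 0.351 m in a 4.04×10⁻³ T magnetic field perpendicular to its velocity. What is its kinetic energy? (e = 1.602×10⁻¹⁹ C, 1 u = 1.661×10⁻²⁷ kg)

v = |q|Br/m, then KE = ½mv² = (qBr)²/(2m).
v = (3.204×10⁻¹⁹)(4.04×10⁻³)(0.351)/4.983×10⁻²⁷ ≈ 9.118×10⁴ m/s.
KE = ½(4.983×10⁻²⁷)(9.118×10⁴)² ≈ 2.07×10⁻¹⁷ J = 129 eV.

KE ≈ 129 eV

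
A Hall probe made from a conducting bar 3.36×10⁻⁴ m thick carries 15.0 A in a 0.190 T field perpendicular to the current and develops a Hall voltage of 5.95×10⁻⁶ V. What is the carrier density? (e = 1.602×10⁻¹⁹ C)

From V_H = IB/(n e t), n = IB/(V_H e t).
n = (15.0)(0.190)/((5.95×10⁻⁶)(1.602×10⁻¹⁹)(3.36×10⁻⁴)) ≈ 8.90×10²⁷ m⁻³.

n ≈ 8.90×10²⁷ m⁻³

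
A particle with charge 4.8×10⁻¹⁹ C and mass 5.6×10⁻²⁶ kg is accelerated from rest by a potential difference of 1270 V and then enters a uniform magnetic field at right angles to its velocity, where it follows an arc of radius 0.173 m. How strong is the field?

B ≈ 0.0995 T

v = √(2|q|V/m) = √(2·4.8×10⁻¹⁹·1270/5.6×10⁻²⁶) ≈ 1.476×10⁵ m/s.
B = mv/(|q|r) = (5.6×10⁻²⁶)(1.476×10⁵)/((4.8×10⁻¹⁹)(0.173)) ≈ 0.0995 T.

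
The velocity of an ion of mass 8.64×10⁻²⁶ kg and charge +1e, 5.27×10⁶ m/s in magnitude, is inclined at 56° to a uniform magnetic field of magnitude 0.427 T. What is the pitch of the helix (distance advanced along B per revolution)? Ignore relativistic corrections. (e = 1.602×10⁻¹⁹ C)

p ≈ 23.4 m

v∥ = v cosθ = 5.27×10⁶·cos56° ≈ 2.947×10⁶ m/s.
T = 2πm/(|q|B) = 2π(8.64×10⁻²⁶)/((1.602×10⁻¹⁹)(0.427)) ≈ 7.936×10⁻⁶ s.
pitch = v∥ T = (2.947×10⁶)(7.936×10⁻⁶) ≈ 23.4 m.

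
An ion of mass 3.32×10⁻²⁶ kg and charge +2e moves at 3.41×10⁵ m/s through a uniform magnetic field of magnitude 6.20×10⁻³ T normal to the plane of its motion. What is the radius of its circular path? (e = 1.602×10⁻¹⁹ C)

The magnetic force provides the centripetal force: |q|vB = mv²/r.
r = mv/(|q|B) = (3.32×10⁻²⁶)(3.41×10⁵)/((3.204×10⁻¹⁹)(6.20×10⁻³)) ≈ 5.70 m.

r ≈ 5.70 m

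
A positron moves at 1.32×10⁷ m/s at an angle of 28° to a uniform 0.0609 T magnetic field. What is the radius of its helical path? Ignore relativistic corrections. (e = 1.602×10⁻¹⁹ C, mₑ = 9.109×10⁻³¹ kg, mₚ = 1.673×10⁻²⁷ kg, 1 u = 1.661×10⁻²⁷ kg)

v⊥ = v sinθ = 1.32×10⁷·sin28° ≈ 6.197×10⁶ m/s.
r = m v⊥/(|q|B) = (9.109×10⁻³¹)(6.197×10⁶)/((1.602×10⁻¹⁹)(0.0609)) ≈ 5.79×10⁻⁴ m.

r ≈ 5.79×10⁻⁴ m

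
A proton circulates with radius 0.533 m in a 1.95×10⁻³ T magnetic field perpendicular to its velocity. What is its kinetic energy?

v = |q|Br/m, then KE = ½mv² = (qBr)²/(2m).
v = (1.602×10⁻¹⁹)(1.95×10⁻³)(0.533)/1.673×10⁻²⁷ ≈ 9.952×10⁴ m/s.
KE = ½(1.673×10⁻²⁷)(9.952×10⁴)² ≈ 8.29×10⁻¹⁸ J.

KE ≈ 8.29×10⁻¹⁸ J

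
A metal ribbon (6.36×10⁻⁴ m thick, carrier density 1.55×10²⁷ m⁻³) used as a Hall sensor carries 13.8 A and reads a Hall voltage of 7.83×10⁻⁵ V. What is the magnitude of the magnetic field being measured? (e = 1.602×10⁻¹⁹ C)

B ≈ 0.896 T

From V_H = IB/(n e t), B = V_H n e t / I.
B = (7.83×10⁻⁵)(1.55×10²⁷)(1.602×10⁻¹⁹)(6.36×10⁻⁴)/13.8 ≈ 0.896 T.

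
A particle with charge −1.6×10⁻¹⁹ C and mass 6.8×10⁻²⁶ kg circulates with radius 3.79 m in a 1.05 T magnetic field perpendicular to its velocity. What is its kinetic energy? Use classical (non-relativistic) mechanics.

v = |q|Br/m, then KE = ½mv² = (qBr)²/(2m).
v = (1.6×10⁻¹⁹)(1.05)(3.79)/6.8×10⁻²⁶ ≈ 9.364×10⁶ m/s.
KE = ½(6.8×10⁻²⁶)(9.364×10⁶)² ≈ 2.98×10⁻¹² J = 1.86×10⁷ eV.

KE ≈ 1.86×10⁷ eV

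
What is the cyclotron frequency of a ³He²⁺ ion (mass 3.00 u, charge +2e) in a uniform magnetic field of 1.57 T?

f ≈ 1.61×10⁷ Hz

f = |q|B/(2πm).
f = (3.204×10⁻¹⁹)(1.57)/(2π·4.983×10⁻²⁷) ≈ 1.61×10⁷ Hz.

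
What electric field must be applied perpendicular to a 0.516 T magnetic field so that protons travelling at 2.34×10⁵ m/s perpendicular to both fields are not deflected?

For straight-line motion qE = qvB, so E = vB.
E = 2.34×10⁵ × 0.516 = 1.21×10⁵ V/m.

E = 1.21×10⁵ V/m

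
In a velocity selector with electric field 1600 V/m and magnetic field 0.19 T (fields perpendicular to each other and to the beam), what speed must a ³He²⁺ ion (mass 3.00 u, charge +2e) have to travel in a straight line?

Zero net Lorentz force requires |qE| = |q v×B|, i.e. E = vB.
v = E/B = 1600/0.19 = 8400 m/s.
The result is independent of the particle's charge and mass.

v = 8400 m/s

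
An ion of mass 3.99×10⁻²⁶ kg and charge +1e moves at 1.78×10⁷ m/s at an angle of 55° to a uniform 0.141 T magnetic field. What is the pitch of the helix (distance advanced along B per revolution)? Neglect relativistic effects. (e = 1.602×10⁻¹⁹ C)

v∥ = v cosθ = 1.78×10⁷·cos55° ≈ 1.021×10⁷ m/s.
T = 2πm/(|q|B) = 2π(3.99×10⁻²⁶)/((1.602×10⁻¹⁹)(0.141)) ≈ 1.110×10⁻⁵ s.
pitch = v∥ T = (1.021×10⁷)(1.110×10⁻⁵) ≈ 113 m.

p ≈ 113 m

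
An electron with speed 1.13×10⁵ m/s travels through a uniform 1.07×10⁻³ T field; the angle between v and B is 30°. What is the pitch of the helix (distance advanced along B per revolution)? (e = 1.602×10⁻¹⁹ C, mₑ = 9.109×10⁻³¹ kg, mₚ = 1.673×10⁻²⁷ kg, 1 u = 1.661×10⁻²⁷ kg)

v∥ = v cosθ = 1.13×10⁵·cos30° ≈ 9.786×10⁴ m/s.
T = 2πm/(|q|B) = 2π(9.109×10⁻³¹)/((1.602×10⁻¹⁹)(1.07×10⁻³)) ≈ 3.339×10⁻⁸ s.
pitch = v∥ T = (9.786×10⁴)(3.339×10⁻⁸) ≈ 3.27×10⁻³ m.

p ≈ 3.27×10⁻³ m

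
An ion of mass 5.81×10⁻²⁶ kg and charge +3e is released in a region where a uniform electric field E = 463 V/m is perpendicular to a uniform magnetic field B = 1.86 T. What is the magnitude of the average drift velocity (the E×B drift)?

v_d ≈ 249 m/s

The E×B drift speed is v_d = E/B.
v_d = 463/1.86 = 249 m/s.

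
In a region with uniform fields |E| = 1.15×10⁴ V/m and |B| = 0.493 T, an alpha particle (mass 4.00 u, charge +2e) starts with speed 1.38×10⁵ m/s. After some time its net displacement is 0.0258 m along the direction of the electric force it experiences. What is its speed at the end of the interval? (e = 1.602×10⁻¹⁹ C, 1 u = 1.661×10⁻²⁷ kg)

v_f ≈ 2.18×10⁵ m/s

B does no work; ΔKE = |q|E d.
½mv_f² = ½mv₀² + |q|Ed = ½(6.644×10⁻²⁷)(1.38×10⁵)² + (3.204×10⁻¹⁹)(1.15×10⁴)(0.0258) ≈ 6.326×10⁻¹⁷ J + 9.506×10⁻¹⁷ J ≈ 1.583×10⁻¹⁶ J.
v_f = √(2·1.583×10⁻¹⁶/6.644×10⁻²⁷) ≈ 2.18×10⁵ m/s.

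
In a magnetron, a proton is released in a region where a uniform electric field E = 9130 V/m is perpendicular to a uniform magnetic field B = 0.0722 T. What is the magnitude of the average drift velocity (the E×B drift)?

v_d ≈ 1.26×10⁵ m/s

In crossed fields the guiding centre drifts at v_d = |E×B|/B² = E/B, independent of charge and mass.
v_d = 9130/0.0722 = 1.26×10⁵ m/s.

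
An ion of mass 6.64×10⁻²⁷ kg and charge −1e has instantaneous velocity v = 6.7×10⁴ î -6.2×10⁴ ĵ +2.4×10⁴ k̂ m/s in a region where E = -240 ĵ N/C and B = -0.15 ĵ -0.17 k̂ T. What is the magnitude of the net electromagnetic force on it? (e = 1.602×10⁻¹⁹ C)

|F| ≈ 3.30×10⁻¹⁵ N

v×B = (1.41×10⁴, 1.14×10⁴, -1.00×10⁴) N/C.
E + v×B = (1.41×10⁴, 1.12×10⁴, -1.00×10⁴) N/C.
F = q(E + v×B) = (−1.602×10⁻¹⁹ C)·(1.41×10⁴, 1.12×10⁴, -1.00×10⁴) = (-2.27×10⁻¹⁵, -1.79×10⁻¹⁵, 1.61×10⁻¹⁵) N.
|F| = 3.30×10⁻¹⁵ N.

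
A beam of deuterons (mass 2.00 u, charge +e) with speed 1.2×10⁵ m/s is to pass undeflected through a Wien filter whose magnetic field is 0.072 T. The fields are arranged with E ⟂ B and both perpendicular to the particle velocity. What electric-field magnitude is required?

E = 8600 V/m

For straight-line motion qE = qvB, so E = vB.
E = 1.2×10⁵ × 0.072 = 8600 V/m.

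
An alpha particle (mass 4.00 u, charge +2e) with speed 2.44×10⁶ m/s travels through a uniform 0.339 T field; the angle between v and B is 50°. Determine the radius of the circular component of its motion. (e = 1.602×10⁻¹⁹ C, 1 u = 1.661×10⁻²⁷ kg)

v⊥ = v sinθ = 2.44×10⁶·sin50° ≈ 1.869×10⁶ m/s.
r = m v⊥/(|q|B) = (6.644×10⁻²⁷)(1.869×10⁶)/((3.204×10⁻¹⁹)(0.339)) ≈ 0.114 m.

r ≈ 0.114 m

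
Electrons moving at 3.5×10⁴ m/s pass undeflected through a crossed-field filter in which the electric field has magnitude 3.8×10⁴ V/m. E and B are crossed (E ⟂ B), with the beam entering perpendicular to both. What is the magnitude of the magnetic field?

B = 1.1 T

Balance of forces in the selector: qE = qvB ⇒ B = E/v.
B = 3.8×10⁴/3.5×10⁴ = 1.1 T.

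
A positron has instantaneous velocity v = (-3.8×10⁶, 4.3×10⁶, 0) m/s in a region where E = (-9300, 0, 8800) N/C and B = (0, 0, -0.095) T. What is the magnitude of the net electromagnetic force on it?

v×B = (-4.08×10⁵, -3.61×10⁵, 0) N/C.
E + v×B = (-4.18×10⁵, -3.61×10⁵, 8800) N/C.
F = q(E + v×B) = (1.602×10⁻¹⁹ C)·(-4.18×10⁵, -3.61×10⁵, 8800) = (-6.69×10⁻¹⁴, -5.78×10⁻¹⁴, 1.41×10⁻¹⁵) N.
|F| = 8.85×10⁻¹⁴ N.

|F| ≈ 8.85×10⁻¹⁴ N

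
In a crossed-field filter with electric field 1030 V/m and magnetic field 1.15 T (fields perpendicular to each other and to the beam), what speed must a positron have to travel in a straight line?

v = 896 m/s

Straight-line motion ⇒ electric and magnetic forces cancel, so E = vB.
v = E/B = 1030/1.15 = 896 m/s.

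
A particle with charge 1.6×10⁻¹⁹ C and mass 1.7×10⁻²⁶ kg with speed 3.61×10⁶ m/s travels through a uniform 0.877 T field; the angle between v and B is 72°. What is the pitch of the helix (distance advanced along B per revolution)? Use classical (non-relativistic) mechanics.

p ≈ 0.849 m

v∥ = v cosθ = 3.61×10⁶·cos72° ≈ 1.116×10⁶ m/s.
T = 2πm/(|q|B) = 2π(1.7×10⁻²⁶)/((1.6×10⁻¹⁹)(0.877)) ≈ 7.612×10⁻⁷ s.
pitch = v∥ T = (1.116×10⁶)(7.612×10⁻⁷) ≈ 0.849 m.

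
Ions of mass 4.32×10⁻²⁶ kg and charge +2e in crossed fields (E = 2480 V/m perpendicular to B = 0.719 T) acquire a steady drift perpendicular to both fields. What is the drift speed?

v_d ≈ 3450 m/s

The E×B drift speed is v_d = E/B.
v_d = 2480/0.719 = 3450 m/s.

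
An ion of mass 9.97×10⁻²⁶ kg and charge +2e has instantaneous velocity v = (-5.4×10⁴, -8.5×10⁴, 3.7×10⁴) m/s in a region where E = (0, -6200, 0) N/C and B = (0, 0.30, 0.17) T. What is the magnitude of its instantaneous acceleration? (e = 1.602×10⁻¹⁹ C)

|a| ≈ 9.77×10¹⁰ m/s²

v×B = (-2.56×10⁴, 9180, -1.62×10⁴) N/C.
E + v×B = (-2.56×10⁴, 2980, -1.62×10⁴) N/C.
F = q(E + v×B) = (3.204×10⁻¹⁹ C)·(-2.56×10⁴, 2980, -1.62×10⁴) = (-8.19×10⁻¹⁵, 9.55×10⁻¹⁶, -5.19×10⁻¹⁵) N.
|a| = |F|/m = 9.740×10⁻¹⁵/9.97×10⁻²⁶ ≈ 9.77×10¹⁰ m/s².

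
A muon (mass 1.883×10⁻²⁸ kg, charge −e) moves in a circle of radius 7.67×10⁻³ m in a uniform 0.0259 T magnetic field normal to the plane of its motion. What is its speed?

From |q|vB = mv²/r, v = |q|Br/m.
v = (1.602×10⁻¹⁹)(0.0259)(7.67×10⁻³)/1.883×10⁻²⁸ ≈ 1.69×10⁵ m/s.

v ≈ 1.69×10⁵ m/s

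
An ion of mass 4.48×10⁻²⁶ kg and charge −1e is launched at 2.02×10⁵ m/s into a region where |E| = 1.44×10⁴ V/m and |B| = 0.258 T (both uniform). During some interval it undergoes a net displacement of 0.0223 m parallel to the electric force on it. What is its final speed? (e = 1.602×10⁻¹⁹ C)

v_f ≈ 2.08×10⁵ m/s

B does no work; ΔKE = |q|E d.
½mv_f² = ½mv₀² + |q|Ed = ½(4.48×10⁻²⁶)(2.02×10⁵)² + (1.602×10⁻¹⁹)(1.44×10⁴)(0.0223) ≈ 9.140×10⁻¹⁶ J + 5.144×10⁻¹⁷ J ≈ 9.655×10⁻¹⁶ J.
v_f = √(2·9.655×10⁻¹⁶/4.48×10⁻²⁶) ≈ 2.08×10⁵ m/s.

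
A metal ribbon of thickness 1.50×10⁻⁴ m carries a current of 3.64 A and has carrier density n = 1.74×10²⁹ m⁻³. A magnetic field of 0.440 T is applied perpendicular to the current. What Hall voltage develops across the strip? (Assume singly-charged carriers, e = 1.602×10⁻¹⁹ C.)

V_H = IB/(n e t).
V_H = (3.64)(0.440)/((1.74×10²⁹)(1.602×10⁻¹⁹)(1.50×10⁻⁴)) ≈ 3.83×10⁻⁷ V.

V_H ≈ 3.83×10⁻⁷ V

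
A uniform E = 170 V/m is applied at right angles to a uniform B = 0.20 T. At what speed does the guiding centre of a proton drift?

The steady drift has the magnetic force balancing the electric force, so v_d = E/B.
v_d = 170/0.20 = 850 m/s.

v_d ≈ 850 m/s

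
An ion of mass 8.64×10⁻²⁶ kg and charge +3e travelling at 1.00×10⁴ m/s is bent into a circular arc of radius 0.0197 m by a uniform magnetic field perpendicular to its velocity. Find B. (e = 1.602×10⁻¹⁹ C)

B ≈ 0.0913 T

From |q|vB = mv²/r, B = mv/(|q|r).
B = (8.64×10⁻²⁶)(1.00×10⁴)/((4.806×10⁻¹⁹)(0.0197)) ≈ 0.0913 T.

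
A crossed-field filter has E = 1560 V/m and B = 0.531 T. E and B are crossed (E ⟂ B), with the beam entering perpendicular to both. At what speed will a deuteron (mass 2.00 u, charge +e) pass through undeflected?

Zero net Lorentz force requires |qE| = |q v×B|, i.e. E = vB.
v = E/B = 1560/0.531 = 2940 m/s.

v = 2940 m/s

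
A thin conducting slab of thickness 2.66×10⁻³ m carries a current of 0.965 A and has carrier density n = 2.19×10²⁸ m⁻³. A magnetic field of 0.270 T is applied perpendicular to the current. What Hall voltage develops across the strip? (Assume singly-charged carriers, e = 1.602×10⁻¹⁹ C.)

V_H ≈ 2.79×10⁻⁸ V

V_H = IB/(n e t).
V_H = (0.965)(0.270)/((2.19×10²⁸)(1.602×10⁻¹⁹)(2.66×10⁻³)) ≈ 2.79×10⁻⁸ V.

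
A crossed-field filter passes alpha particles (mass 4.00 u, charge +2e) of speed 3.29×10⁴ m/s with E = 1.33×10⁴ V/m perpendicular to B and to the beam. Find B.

Balance of forces in the selector: qE = qvB ⇒ B = E/v.
B = 1.33×10⁴/3.29×10⁴ = 0.404 T.

B = 0.404 T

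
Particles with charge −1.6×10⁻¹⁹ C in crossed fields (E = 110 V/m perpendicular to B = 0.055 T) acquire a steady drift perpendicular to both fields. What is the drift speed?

v_d ≈ 2000 m/s

In crossed fields the guiding centre drifts at v_d = |E×B|/B² = E/B, independent of charge and mass.
v_d = 110/0.055 = 2000 m/s.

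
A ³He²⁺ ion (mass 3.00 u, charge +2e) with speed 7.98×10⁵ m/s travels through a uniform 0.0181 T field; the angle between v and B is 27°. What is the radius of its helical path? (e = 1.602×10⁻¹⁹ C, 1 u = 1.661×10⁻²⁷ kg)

r ≈ 0.311 m

v⊥ = v sinθ = 7.98×10⁵·sin27° ≈ 3.623×10⁵ m/s.
r = m v⊥/(|q|B) = (4.983×10⁻²⁷)(3.623×10⁵)/((3.204×10⁻¹⁹)(0.0181)) ≈ 0.311 m.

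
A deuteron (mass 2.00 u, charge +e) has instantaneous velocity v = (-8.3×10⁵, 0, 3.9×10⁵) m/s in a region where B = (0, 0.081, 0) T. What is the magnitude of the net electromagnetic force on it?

|F| ≈ 1.19×10⁻¹⁴ N

v×B = (-3.16×10⁴, 0, -6.72×10⁴) N/C.
F = q v×B = (1.602×10⁻¹⁹ C)·(-3.16×10⁴, 0, -6.72×10⁴) = (-5.06×10⁻¹⁵, 0, -1.08×10⁻¹⁴) N.
|F| = 1.19×10⁻¹⁴ N.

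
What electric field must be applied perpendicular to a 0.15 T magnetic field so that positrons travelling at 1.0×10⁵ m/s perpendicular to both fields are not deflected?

E = 1.5×10⁴ V/m

For straight-line motion qE = qvB, so E = vB.
E = 1.0×10⁵ × 0.15 = 1.5×10⁴ V/m.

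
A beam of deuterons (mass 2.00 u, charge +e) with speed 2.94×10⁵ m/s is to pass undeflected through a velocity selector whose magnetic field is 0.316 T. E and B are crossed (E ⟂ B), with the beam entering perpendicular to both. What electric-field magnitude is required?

E = 9.29×10⁴ V/m

For straight-line motion qE = qvB, so E = vB.
E = 2.94×10⁵ × 0.316 = 9.29×10⁴ V/m.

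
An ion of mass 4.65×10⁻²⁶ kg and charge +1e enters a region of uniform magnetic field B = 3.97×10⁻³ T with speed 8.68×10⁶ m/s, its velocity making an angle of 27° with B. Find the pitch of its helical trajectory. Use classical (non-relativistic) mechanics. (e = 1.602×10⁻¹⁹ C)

v∥ = v cosθ = 8.68×10⁶·cos27° ≈ 7.734×10⁶ m/s.
T = 2πm/(|q|B) = 2π(4.65×10⁻²⁶)/((1.602×10⁻¹⁹)(3.97×10⁻³)) ≈ 4.594×10⁻⁴ s.
pitch = v∥ T = (7.734×10⁶)(4.594×10⁻⁴) ≈ 3550 m.

p ≈ 3550 m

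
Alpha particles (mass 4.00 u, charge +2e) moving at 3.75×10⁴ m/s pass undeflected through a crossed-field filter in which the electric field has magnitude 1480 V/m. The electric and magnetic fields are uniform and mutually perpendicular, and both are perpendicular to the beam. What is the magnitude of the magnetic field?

Balance of forces in the selector: qE = qvB ⇒ B = E/v.
B = 1480/3.75×10⁴ = 0.0395 T.

B = 0.0395 T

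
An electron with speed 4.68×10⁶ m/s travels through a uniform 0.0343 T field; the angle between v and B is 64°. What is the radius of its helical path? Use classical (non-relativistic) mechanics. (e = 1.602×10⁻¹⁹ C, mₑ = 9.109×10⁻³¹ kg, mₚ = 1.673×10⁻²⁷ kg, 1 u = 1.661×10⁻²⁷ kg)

r ≈ 6.97×10⁻⁴ m

v⊥ = v sinθ = 4.68×10⁶·sin64° ≈ 4.206×10⁶ m/s.
r = m v⊥/(|q|B) = (9.109×10⁻³¹)(4.206×10⁶)/((1.602×10⁻¹⁹)(0.0343)) ≈ 6.97×10⁻⁴ m.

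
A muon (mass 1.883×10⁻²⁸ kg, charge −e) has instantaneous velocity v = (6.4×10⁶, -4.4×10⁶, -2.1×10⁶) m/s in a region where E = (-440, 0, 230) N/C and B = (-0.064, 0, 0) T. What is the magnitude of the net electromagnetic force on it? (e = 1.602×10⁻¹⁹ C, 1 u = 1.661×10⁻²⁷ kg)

v×B = (0, 1.34×10⁵, -2.82×10⁵) N/C.
E + v×B = (-440, 1.34×10⁵, -2.81×10⁵) N/C.
F = q(E + v×B) = (−1.602×10⁻¹⁹ C)·(-440, 1.34×10⁵, -2.81×10⁵) = (7.05×10⁻¹⁷, -2.15×10⁻¹⁴, 4.51×10⁻¹⁴) N.
|F| = 5.00×10⁻¹⁴ N.

|F| ≈ 5.00×10⁻¹⁴ N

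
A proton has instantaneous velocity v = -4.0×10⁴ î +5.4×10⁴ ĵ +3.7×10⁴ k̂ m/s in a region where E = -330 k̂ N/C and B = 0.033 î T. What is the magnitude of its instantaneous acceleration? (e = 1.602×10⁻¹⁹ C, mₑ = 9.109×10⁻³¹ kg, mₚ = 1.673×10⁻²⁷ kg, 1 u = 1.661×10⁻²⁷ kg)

|a| ≈ 2.34×10¹¹ m/s²

v×B = (0, 1220, -1780) N/C.
E + v×B = (0, 1220, -2110) N/C.
F = q(E + v×B) = (1.602×10⁻¹⁹ C)·(0, 1220, -2110) = (0, 1.96×10⁻¹⁶, -3.38×10⁻¹⁶) N.
|a| = |F|/m = 3.908×10⁻¹⁶/1.673×10⁻²⁷ ≈ 2.34×10¹¹ m/s².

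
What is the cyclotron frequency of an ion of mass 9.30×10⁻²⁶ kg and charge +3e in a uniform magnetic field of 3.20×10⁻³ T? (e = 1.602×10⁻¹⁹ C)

f = |q|B/(2πm).
f = (4.806×10⁻¹⁹)(3.20×10⁻³)/(2π·9.30×10⁻²⁶) ≈ 2630 Hz.

f ≈ 2630 Hz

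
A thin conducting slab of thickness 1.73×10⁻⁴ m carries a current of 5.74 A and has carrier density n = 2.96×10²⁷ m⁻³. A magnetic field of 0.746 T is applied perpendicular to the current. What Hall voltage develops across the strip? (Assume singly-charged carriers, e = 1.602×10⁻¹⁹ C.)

V_H ≈ 5.22×10⁻⁵ V

V_H = IB/(n e t).
V_H = (5.74)(0.746)/((2.96×10²⁷)(1.602×10⁻¹⁹)(1.73×10⁻⁴)) ≈ 5.22×10⁻⁵ V.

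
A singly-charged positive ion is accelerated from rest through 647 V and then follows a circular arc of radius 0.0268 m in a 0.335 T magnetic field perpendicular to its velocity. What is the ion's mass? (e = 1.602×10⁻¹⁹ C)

Combine |q|V = ½mv² and r = mv/(|q|B): eliminate v to get m = qB²r²/(2V).
m = (1.602×10⁻¹⁹)(0.335)²(0.0268)²/(2·647) ≈ 9.98×10⁻²⁷ kg.

m ≈ 9.98×10⁻²⁷ kg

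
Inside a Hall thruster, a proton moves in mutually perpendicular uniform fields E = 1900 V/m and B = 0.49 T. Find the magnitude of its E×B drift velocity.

v_d ≈ 3900 m/s

In crossed fields the guiding centre drifts at v_d = |E×B|/B² = E/B, independent of charge and mass.
v_d = 1900/0.49 = 3900 m/s.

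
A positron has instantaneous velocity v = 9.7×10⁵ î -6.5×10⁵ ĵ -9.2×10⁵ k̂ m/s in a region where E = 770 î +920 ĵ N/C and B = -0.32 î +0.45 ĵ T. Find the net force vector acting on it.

F ≈ (6.64×10⁻¹⁴, 4.73×10⁻¹⁴, 3.66×10⁻¹⁴) N

v×B = (4.14×10⁵, 2.94×10⁵, 2.28×10⁵) N/C.
E + v×B = (4.15×10⁵, 2.95×10⁵, 2.28×10⁵) N/C.
F = q(E + v×B) = (1.602×10⁻¹⁹ C)·(4.15×10⁵, 2.95×10⁵, 2.28×10⁵) = (6.64×10⁻¹⁴, 4.73×10⁻¹⁴, 3.66×10⁻¹⁴) N.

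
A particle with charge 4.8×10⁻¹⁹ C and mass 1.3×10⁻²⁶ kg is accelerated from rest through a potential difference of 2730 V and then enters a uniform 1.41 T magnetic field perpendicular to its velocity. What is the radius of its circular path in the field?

r ≈ 8.62×10⁻³ m

Acceleration: |q|V = ½mv² ⇒ v = √(2|q|V/m) = √(2·4.8×10⁻¹⁹·2730/1.3×10⁻²⁶) ≈ 4.490×10⁵ m/s.
In the field: r = mv/(|q|B) = (1.3×10⁻²⁶)(4.490×10⁵)/((4.8×10⁻¹⁹)(1.41)) ≈ 8.62×10⁻³ m.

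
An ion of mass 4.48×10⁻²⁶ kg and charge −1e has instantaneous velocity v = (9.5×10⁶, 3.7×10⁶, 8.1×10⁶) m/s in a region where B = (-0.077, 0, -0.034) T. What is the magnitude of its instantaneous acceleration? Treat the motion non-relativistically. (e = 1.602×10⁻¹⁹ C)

v×B = (-1.26×10⁵, -3.01×10⁵, 2.85×10⁵) N/C.
F = q v×B = (−1.602×10⁻¹⁹ C)·(-1.26×10⁵, -3.01×10⁵, 2.85×10⁵) = (2.02×10⁻¹⁴, 4.82×10⁻¹⁴, -4.56×10⁻¹⁴) N.
|a| = |F|/m = 6.935×10⁻¹⁴/4.48×10⁻²⁶ ≈ 1.55×10¹² m/s².

|a| ≈ 1.55×10¹² m/s²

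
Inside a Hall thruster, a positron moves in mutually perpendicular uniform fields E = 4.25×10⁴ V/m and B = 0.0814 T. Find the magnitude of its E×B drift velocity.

In crossed fields the guiding centre drifts at v_d = |E×B|/B² = E/B, independent of charge and mass.
v_d = 4.25×10⁴/0.0814 = 5.22×10⁵ m/s.

v_d ≈ 5.22×10⁵ m/s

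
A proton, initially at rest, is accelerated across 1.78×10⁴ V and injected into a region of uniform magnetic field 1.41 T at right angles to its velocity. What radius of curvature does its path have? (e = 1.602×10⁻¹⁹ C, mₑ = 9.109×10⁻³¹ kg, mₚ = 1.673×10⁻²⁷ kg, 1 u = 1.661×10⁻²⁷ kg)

Acceleration: |q|V = ½mv² ⇒ v = √(2|q|V/m) = √(2·1.602×10⁻¹⁹·1.78×10⁴/1.673×10⁻²⁷) ≈ 1.846×10⁶ m/s.
In the field: r = mv/(|q|B) = (1.673×10⁻²⁷)(1.846×10⁶)/((1.602×10⁻¹⁹)(1.41)) ≈ 0.0137 m.

r ≈ 0.0137 m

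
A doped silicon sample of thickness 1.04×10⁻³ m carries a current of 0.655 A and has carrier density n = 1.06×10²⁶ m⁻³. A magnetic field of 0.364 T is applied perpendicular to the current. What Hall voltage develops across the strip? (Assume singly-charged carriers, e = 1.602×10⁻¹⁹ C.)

V_H ≈ 1.35×10⁻⁵ V

V_H = IB/(n e t).
V_H = (0.655)(0.364)/((1.06×10²⁶)(1.602×10⁻¹⁹)(1.04×10⁻³)) ≈ 1.35×10⁻⁵ V.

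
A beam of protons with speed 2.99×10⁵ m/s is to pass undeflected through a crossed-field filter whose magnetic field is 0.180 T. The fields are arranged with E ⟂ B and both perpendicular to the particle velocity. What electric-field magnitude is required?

For straight-line motion qE = qvB, so E = vB.
E = 2.99×10⁵ × 0.180 = 5.38×10⁴ V/m.

E = 5.38×10⁴ V/m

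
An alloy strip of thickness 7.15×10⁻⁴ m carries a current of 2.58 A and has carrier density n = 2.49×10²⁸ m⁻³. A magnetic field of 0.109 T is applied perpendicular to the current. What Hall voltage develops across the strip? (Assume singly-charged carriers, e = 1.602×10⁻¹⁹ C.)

V_H ≈ 9.86×10⁻⁸ V

V_H = IB/(n e t).
V_H = (2.58)(0.109)/((2.49×10²⁸)(1.602×10⁻¹⁹)(7.15×10⁻⁴)) ≈ 9.86×10⁻⁸ V.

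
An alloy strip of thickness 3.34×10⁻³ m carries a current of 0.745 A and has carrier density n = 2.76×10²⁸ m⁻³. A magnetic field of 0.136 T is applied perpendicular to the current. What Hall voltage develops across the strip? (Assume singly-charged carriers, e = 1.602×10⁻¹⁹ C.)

V_H ≈ 6.86×10⁻⁹ V

V_H = IB/(n e t).
V_H = (0.745)(0.136)/((2.76×10²⁸)(1.602×10⁻¹⁹)(3.34×10⁻³)) ≈ 6.86×10⁻⁹ V.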